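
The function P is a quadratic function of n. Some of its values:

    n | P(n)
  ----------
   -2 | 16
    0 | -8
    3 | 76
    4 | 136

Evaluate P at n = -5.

Write P(n) = an² + bn + c; the 4 given values yield a linear system in the 3 coefficients.
Solving, P(n) = 8n² + 4n - 8.
Then P(-5) = 172.

172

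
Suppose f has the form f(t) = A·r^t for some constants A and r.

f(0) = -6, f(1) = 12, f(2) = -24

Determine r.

-2

Consecutive ratio: 12/(-6) = -2, and -24/12 = -2, so r = -2.
Then A·(-2)^0 = -6 gives A = -6, and f(t) = -6·(-2)^t.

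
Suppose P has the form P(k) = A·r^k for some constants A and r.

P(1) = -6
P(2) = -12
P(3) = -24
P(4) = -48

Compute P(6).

Consecutive ratio: -12/(-6) = 2, and -24/(-12) = 2, so r = 2.
Then A·2^1 = -6 gives A = -3, and P(k) = -3·2^k.
P(6) = -3·2^6 = -192.

-192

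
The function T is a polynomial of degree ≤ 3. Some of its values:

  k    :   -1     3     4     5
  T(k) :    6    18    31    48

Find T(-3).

Write T(k) = ak³ + bk² + ck + d; the 4 given values yield a linear system in the 4 coefficients.
Solving, the leading coefficient vanishes, and T(k) = 2k² - k + 3.
Then T(-3) = 24.

24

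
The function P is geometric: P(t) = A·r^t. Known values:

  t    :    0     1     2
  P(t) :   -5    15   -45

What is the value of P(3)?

Consecutive ratio: 15/(-5) = -3, and -45/15 = -3, so r = -3.
Then A·(-3)^0 = -5 gives A = -5, and P(t) = -5·(-3)^t.
P(3) = -5·(-3)^3 = 135.

135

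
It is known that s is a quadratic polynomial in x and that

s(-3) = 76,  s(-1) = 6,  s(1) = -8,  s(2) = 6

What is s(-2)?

Write s(x) = ax² + bx + c; the 4 given values yield a linear system in the 3 coefficients.
Solving, s(x) = 7x² - 7x - 8.
Then s(-2) = 34.

34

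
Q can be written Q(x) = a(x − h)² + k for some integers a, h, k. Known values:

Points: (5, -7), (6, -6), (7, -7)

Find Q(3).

First differences 1, -1; second difference -2 = 2a, so a = -1.
Expanding, the x-coefficient is −2ah = 2h; matching it to the data gives h = 6, and then k = -6.
So Q(x) = -1(x − 6)² − 6.
Q(3) = -1·(-3)² − 6 = -15.

-15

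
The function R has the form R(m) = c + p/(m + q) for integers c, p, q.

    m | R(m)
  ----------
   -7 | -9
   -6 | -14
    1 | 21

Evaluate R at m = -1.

36

(R(m) − c)(m + q) = p for each data point; the three points give a linear system in c and q, then p follows.
Solving: c = 6, q = 3, p = 60, so R(m) = 6 + 60/(m + 3).
Then R(-1) = 6 + 60/2 = 36.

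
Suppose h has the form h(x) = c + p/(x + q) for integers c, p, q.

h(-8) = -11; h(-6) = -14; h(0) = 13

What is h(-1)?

(h(x) − c)(x + q) = p for each data point; the three points give a linear system in c and q, then p follows.
Solving: c = -5, q = 2, p = 36, so h(x) = -5 + 36/(x + 2).
Then h(-1) = -5 + 36/1 = 31.

31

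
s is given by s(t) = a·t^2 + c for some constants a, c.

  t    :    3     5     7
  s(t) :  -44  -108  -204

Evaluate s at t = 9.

-332

From s(3) = -44 and s(5) = -108: 9a + c = -44 and 25a + c = -108.
Subtracting: 16a = -64, so a = -4; then c = -44 − (-4)·9 = -8.
So s(t) = -4t² − 8, and s(9) = -332.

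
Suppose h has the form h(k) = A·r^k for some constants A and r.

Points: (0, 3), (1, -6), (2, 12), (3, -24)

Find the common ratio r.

-2

Consecutive ratio: -6/3 = -2, and 12/(-6) = -2, so r = -2.
Then A·(-2)^0 = 3 gives A = 3, and h(k) = 3·(-2)^k.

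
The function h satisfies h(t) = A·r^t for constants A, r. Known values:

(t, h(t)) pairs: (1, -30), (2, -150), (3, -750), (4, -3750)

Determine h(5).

Consecutive ratio: -150/(-30) = 5, and -750/(-150) = 5, so r = 5.
Then A·5^1 = -30 gives A = -6, and h(t) = -6·5^t.
h(5) = -6·5^5 = -18750.

-18750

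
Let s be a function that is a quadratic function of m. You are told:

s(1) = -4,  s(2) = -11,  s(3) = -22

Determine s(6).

-79

Write s(m) = am² + bm + c; the 3 given values yield a linear system in the 3 coefficients.
Solving, s(m) = -2m² - m - 1.
Then s(6) = -79.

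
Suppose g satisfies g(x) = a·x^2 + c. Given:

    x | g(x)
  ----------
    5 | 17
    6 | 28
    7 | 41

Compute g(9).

From g(5) = 17 and g(6) = 28: 25a + c = 17 and 36a + c = 28.
Subtracting: 11a = 11, so a = 1; then c = 17 − 1·25 = -8.
So g(x) = 1x² − 8, and g(9) = 73.

73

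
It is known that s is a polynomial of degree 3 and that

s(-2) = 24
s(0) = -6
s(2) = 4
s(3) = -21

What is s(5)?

-221

Write s(k) = ak³ + bk² + ck + d; the 4 given values yield a linear system in the 4 coefficients.
Solving, s(k) = -3k³ + 5k² + 7k - 6.
Then s(5) = -221.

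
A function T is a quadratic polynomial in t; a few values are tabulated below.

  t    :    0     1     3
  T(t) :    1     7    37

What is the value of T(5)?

Write T(t) = at² + bt + c; the 3 given values yield a linear system in the 3 coefficients.
Solving, T(t) = 3t² + 3t + 1.
Then T(5) = 91.

91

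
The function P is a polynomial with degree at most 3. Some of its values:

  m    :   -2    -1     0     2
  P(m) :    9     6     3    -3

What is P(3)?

Write P(m) = am³ + bm² + cm + d; the 4 given values yield a linear system in the 4 coefficients.
Solving, the top 2 coefficients vanish, and P(m) = -3m + 3.
Then P(3) = -6.

-6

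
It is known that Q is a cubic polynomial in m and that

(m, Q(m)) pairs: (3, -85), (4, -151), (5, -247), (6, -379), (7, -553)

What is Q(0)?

Write Q(m) = am³ + bm² + cm + d; the 5 given values yield a linear system in the 4 coefficients.
Solving, Q(m) = -m³ - 3m² - 8m - 7.
Then Q(0) = -7.

-7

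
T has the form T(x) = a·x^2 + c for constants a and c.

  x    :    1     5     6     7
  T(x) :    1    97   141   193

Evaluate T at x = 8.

253

From T(1) = 1 and T(5) = 97: 1a + c = 1 and 25a + c = 97.
Subtracting: 24a = 96, so a = 4; then c = 1 − 4·1 = -3.
So T(x) = 4x² − 3, and T(8) = 253.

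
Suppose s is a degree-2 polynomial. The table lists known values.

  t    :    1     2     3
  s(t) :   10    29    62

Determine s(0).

5

Write s(t) = at² + bt + c; the 3 given values yield a linear system in the 3 coefficients.
Solving, s(t) = 7t² - 2t + 5.
Then s(0) = 5.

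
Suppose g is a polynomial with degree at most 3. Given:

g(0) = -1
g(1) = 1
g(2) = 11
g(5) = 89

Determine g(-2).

Write g(x) = ax³ + bx² + cx + d; the 4 given values yield a linear system in the 4 coefficients.
Solving, the leading coefficient vanishes, and g(x) = 4x² - 2x - 1.
Then g(-2) = 19.

19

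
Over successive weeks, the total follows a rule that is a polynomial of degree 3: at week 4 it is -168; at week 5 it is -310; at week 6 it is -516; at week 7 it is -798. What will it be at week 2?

Write the value at n as u(n).
Write u(n) = an³ + bn² + cn + d; the 4 given values yield a linear system in the 4 coefficients.
Solving, u(n) = -2n³ - 2n² - 2n.
Then u(2) = -28.

-28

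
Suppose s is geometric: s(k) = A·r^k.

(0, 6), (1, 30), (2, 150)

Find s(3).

750

Consecutive ratio: 30/6 = 5, and 150/30 = 5, so r = 5.
Then A·5^0 = 6 gives A = 6, and s(k) = 6·5^k.
s(3) = 6·5^3 = 750.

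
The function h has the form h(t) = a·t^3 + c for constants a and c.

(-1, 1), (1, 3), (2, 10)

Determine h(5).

127

From h(-1) = 1 and h(1) = 3: -1a + c = 1 and 1a + c = 3.
Subtracting: 2a = 2, so a = 1; then c = 1 − 1·(-1) = 2.
So h(t) = 1t³ + 2, and h(5) = 127.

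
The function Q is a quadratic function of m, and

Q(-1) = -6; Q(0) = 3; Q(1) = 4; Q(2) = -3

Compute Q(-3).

-48

First differences: 9, 1, -7. Second differences: -8, -8.
Level-2 differences are constant, so Q has degree 2.
Fitting a degree-2 polynomial gives Q(m) = -4m² + 5m + 3.
Then Q(-3) = -48.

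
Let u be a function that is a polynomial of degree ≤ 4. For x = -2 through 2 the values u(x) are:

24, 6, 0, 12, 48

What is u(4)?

216

First differences: -18, -6, 12, 36. Second differences: 12, 18, 24. Third differences: 6, 6.
Level-3 differences are constant, so u has degree 3.
Fitting a degree-3 polynomial gives u(x) = x³ + 9x² + 2x.
Then u(4) = 216.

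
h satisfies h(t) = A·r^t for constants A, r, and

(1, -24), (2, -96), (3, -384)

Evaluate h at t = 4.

-1536

Consecutive ratio: -96/(-24) = 4, and -384/(-96) = 4, so r = 4.
Then A·4^1 = -24 gives A = -6, and h(t) = -6·4^t.
h(4) = -6·4^4 = -1536.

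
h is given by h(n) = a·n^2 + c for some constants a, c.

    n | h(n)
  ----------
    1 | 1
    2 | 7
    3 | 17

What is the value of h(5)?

From h(1) = 1 and h(2) = 7: 1a + c = 1 and 4a + c = 7.
Subtracting: 3a = 6, so a = 2; then c = 1 − 2·1 = -1.
So h(n) = 2n² − 1, and h(5) = 49.

49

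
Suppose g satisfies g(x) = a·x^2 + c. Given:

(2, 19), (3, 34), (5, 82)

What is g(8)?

From g(2) = 19 and g(3) = 34: 4a + c = 19 and 9a + c = 34.
Subtracting: 5a = 15, so a = 3; then c = 19 − 3·4 = 7.
So g(x) = 3x² + 7, and g(8) = 199.

199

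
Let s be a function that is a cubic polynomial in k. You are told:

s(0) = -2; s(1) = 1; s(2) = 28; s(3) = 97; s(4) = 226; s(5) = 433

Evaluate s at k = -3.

First differences: 3, 27, 69, 129, 207. Second differences: 24, 42, 60, 78. Third differences: 18, 18, 18.
Level-3 differences are constant, so s has degree 3.
Fitting a degree-3 polynomial gives s(k) = 3k³ + 3k² - 3k - 2.
Then s(-3) = -47.

-47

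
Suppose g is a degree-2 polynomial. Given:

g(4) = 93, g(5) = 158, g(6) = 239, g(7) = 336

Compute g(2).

11

Write g(x) = ax² + bx + c; the 4 given values yield a linear system in the 3 coefficients.
Solving, g(x) = 8x² - 7x - 7.
Then g(2) = 11.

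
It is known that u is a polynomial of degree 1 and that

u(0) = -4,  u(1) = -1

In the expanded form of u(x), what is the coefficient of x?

Write u(x) = ax + b; the 2 given values yield a linear system in the 2 coefficients.
Solving, u(x) = 3x - 4.
The coefficient of x is 3.

3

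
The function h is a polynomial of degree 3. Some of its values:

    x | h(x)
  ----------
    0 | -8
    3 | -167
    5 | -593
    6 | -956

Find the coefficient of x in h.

Write h(x) = ax³ + bx² + cx + d; the 4 given values yield a linear system in the 4 coefficients.
Solving, h(x) = -3x³ - 8x² - 2x - 8.
The coefficient of x is -2.

-2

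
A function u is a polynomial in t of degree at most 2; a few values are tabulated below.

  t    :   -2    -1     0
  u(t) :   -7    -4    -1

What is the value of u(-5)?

First differences: 3, 3.
Level-1 differences are constant, so u has degree 1.
Fitting a degree-1 polynomial gives u(t) = 3t - 1.
Then u(-5) = -16.

-16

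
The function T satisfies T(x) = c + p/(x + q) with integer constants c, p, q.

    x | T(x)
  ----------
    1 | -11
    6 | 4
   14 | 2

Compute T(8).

3

(T(x) − c)(x + q) = p for each data point; the three points give a linear system in c and q, then p follows.
Solving: c = 1, q = -2, p = 12, so T(x) = 1 + 12/(x − 2).
Then T(8) = 1 + 12/6 = 3.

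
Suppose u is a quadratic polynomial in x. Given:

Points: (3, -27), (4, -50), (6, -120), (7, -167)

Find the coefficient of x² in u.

-4

Write u(x) = ax² + bx + c; the 4 given values yield a linear system in the 3 coefficients.
Solving, u(x) = -4x² + 5x - 6.
The coefficient of x² is -4.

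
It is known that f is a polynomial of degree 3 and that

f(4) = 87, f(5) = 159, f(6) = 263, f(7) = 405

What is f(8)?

591

Write f(t) = at³ + bt² + ct + d; the 4 given values yield a linear system in the 4 coefficients.
Solving, f(t) = t³ + t² + 2t - 1.
Then f(8) = 591.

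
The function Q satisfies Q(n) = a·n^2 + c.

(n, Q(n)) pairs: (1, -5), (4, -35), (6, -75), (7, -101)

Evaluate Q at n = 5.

From Q(1) = -5 and Q(4) = -35: 1a + c = -5 and 16a + c = -35.
Subtracting: 15a = -30, so a = -2; then c = -5 − (-2)·1 = -3.
So Q(n) = -2n² − 3, and Q(5) = -53.

-53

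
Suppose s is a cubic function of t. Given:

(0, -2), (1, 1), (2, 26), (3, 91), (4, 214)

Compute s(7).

1111

First differences: 3, 25, 65, 123. Second differences: 22, 40, 58. Third differences: 18, 18.
Level-3 differences are constant, so s has degree 3.
Fitting a degree-3 polynomial gives s(t) = 3t³ + 2t² - 2t - 2.
Then s(7) = 1111.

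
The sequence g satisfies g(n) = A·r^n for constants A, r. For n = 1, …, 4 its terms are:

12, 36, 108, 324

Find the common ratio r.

3

Consecutive ratio: 36/12 = 3, and 108/36 = 3, so r = 3.
Then A·3^1 = 12 gives A = 4, and g(n) = 4·3^n.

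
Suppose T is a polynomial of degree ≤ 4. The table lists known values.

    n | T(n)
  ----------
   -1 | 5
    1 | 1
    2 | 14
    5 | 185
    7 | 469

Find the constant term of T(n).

0

Write T(n) = an^4 + bn³ + cn² + dn + e; the 5 given values yield a linear system in the 5 coefficients.
Solving, the leading coefficient vanishes, and T(n) = n³ + 3n² - 3n.
The constant term is T(0) = 0.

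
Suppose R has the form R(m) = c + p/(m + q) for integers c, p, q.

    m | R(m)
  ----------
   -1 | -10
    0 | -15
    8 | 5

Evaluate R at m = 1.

-30

(R(m) − c)(m + q) = p for each data point; the three points give a linear system in c and q, then p follows.
Solving: c = 0, q = -2, p = 30, so R(m) = 30/(m − 2).
Then R(1) = 0 + 30/(-1) = -30.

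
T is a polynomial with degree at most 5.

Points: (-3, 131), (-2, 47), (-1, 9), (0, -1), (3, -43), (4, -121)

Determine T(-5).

509

Write T(n) = an^5 + bn^4 + cn³ + dn² + en + p; the 6 given values yield a linear system in the 6 coefficients.
Solving, the top 2 coefficients vanish, and T(n) = -3n³ + 5n² - 2n - 1.
Then T(-5) = 509.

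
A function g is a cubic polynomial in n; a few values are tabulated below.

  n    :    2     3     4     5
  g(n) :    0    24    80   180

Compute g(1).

-4

Write g(n) = an³ + bn² + cn + d; the 4 given values yield a linear system in the 4 coefficients.
Solving, g(n) = 2n³ - 2n² - 4n.
Then g(1) = -4.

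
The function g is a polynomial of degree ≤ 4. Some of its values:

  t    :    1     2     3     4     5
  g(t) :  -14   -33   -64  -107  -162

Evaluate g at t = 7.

First differences: -19, -31, -43, -55. Second differences: -12, -12, -12.
Level-2 differences are constant, so g has degree 2.
Fitting a degree-2 polynomial gives g(t) = -6t² - t - 7.
Then g(7) = -308.

-308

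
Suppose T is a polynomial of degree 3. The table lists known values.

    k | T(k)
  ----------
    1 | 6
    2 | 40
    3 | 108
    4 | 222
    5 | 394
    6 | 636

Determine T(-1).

-8

Write T(k) = ak³ + bk² + ck + d; the 6 given values yield a linear system in the 4 coefficients.
Solving, T(k) = 2k³ + 5k² + 5k - 6.
Then T(-1) = -8.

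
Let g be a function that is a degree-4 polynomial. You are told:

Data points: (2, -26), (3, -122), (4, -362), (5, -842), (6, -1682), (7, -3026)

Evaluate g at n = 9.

-7922

Write g(n) = an^4 + bn³ + cn² + dn + e; the 6 given values yield a linear system in the 5 coefficients.
Solving, g(n) = -n^4 - 2n³ + n² + 2n - 2.
Then g(9) = -7922.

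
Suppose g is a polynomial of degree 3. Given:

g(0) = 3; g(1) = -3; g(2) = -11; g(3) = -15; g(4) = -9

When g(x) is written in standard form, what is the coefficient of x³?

1

First differences: -6, -8, -4, 6. Second differences: -2, 4, 10. Third differences: 6, 6.
Level-3 differences are constant, so g has degree 3.
Fitting a degree-3 polynomial gives g(x) = x³ - 4x² - 3x + 3.
The coefficient of x³ is 1.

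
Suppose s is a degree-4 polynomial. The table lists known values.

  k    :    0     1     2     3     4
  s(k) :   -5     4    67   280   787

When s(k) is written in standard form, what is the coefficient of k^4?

Write s(k) = ak^4 + bk³ + ck² + dk + e; the 5 given values yield a linear system in the 5 coefficients.
Solving, s(k) = 2k^4 + 4k³ + k² + 2k - 5.
The coefficient of k^4 is 2.

2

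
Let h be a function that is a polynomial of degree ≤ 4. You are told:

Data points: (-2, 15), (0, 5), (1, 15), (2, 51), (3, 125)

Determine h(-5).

Write h(t) = at^4 + bt³ + ct² + dt + e; the 5 given values yield a linear system in the 5 coefficients.
Solving, the leading coefficient vanishes, and h(t) = 2t³ + 7t² + t + 5.
Then h(-5) = -75.

-75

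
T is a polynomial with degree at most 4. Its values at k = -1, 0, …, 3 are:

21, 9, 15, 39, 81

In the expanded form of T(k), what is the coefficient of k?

Write T(k) = ak^4 + bk³ + ck² + dk + e; the 5 given values yield a linear system in the 5 coefficients.
Solving, the top 2 coefficients vanish, and T(k) = 9k² - 3k + 9.
The coefficient of k is -3.

-3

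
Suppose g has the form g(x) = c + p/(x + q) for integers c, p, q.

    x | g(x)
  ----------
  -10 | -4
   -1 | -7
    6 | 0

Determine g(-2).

(g(x) − c)(x + q) = p for each data point; the three points give a linear system in c and q, then p follows.
Solving: c = -3, q = -2, p = 12, so g(x) = -3 + 12/(x − 2).
Then g(-2) = -3 + 12/(-4) = -6.

-6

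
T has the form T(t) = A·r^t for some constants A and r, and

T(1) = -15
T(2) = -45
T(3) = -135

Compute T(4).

-405

Consecutive ratio: -45/(-15) = 3, and -135/(-45) = 3, so r = 3.
Then A·3^1 = -15 gives A = -5, and T(t) = -5·3^t.
T(4) = -5·3^4 = -405.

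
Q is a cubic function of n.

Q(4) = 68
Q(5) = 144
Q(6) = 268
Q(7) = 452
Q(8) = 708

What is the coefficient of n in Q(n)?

8

First differences: 76, 124, 184, 256. Second differences: 48, 60, 72. Third differences: 12, 12.
Level-3 differences are constant, so Q has degree 3.
Fitting a degree-3 polynomial gives Q(n) = 2n³ - 6n² + 8n + 4.
The coefficient of n is 8.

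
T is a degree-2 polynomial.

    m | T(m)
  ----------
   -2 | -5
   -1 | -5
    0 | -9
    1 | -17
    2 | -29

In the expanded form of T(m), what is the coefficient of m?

Write T(m) = am² + bm + c; the 5 given values yield a linear system in the 3 coefficients.
Solving, T(m) = -2m² - 6m - 9.
The coefficient of m is -6.

-6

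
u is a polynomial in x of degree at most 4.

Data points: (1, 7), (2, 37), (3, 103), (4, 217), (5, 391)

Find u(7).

967

First differences: 30, 66, 114, 174. Second differences: 36, 48, 60. Third differences: 12, 12.
Level-3 differences are constant, so u has degree 3.
Fitting a degree-3 polynomial gives u(x) = 2x³ + 6x² - 2x + 1.
Then u(7) = 967.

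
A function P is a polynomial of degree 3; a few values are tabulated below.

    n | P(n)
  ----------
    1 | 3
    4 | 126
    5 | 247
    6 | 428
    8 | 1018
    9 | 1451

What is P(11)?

Write P(n) = an³ + bn² + cn + d; the 6 given values yield a linear system in the 4 coefficients.
Solving, P(n) = 2n³ - n + 2.
Then P(11) = 2653.

2653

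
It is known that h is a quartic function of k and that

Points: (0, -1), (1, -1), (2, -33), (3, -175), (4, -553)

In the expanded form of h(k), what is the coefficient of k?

Write h(k) = ak^4 + bk³ + ck² + dk + e; the 5 given values yield a linear system in the 5 coefficients.
Solving, h(k) = -2k^4 - k³ + k² + 2k - 1.
The coefficient of k is 2.

2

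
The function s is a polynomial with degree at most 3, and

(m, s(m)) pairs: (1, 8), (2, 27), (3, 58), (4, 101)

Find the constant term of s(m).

1

First differences: 19, 31, 43. Second differences: 12, 12.
Level-2 differences are constant, so s has degree 2.
Fitting a degree-2 polynomial gives s(m) = 6m² + m + 1.
The constant term is s(0) = 1.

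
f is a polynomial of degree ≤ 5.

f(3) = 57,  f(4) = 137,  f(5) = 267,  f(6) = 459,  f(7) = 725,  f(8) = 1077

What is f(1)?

-1

First differences: 80, 130, 192, 266, 352. Second differences: 50, 62, 74, 86. Third differences: 12, 12, 12.
Level-3 differences are constant, so f has degree 3.
Fitting a degree-3 polynomial gives f(k) = 2k³ + k² - k - 3.
Then f(1) = -1.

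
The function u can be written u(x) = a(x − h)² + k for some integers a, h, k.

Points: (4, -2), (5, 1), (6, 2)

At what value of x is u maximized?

First differences 3, 1; second difference -2 = 2a, so a = -1.
Expanding, the x-coefficient is −2ah = 2h; matching it to the data gives h = 6, and then k = 2.
So u(x) = -1(x − 6)² + 2.
Hence h = 6.

6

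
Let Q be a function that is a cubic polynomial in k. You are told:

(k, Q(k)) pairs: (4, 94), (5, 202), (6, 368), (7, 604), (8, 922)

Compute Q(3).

32

First differences: 108, 166, 236, 318. Second differences: 58, 70, 82. Third differences: 12, 12.
Level-3 differences are constant, so Q has degree 3.
Fitting a degree-3 polynomial gives Q(k) = 2k³ - k² - 5k + 2.
Then Q(3) = 32.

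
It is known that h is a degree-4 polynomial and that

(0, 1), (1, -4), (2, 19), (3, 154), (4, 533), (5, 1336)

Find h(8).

First differences: -5, 23, 135, 379, 803. Second differences: 28, 112, 244, 424. Third differences: 84, 132, 180. Fourth differences: 48, 48.
Level-4 differences are constant, so h has degree 4.
Fitting a degree-4 polynomial gives h(k) = 2k^4 + 2k³ - 6k² - 3k + 1.
Then h(8) = 8809.

8809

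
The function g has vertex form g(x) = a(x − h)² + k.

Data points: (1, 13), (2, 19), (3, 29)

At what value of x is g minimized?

First differences 6, 10; second difference 4 = 2a, so a = 2.
Expanding, the x-coefficient is −2ah = -4h; matching it to the data gives h = 0, and then k = 11.
So g(x) = 2(x + 0)² + 11.
Hence h = 0.

0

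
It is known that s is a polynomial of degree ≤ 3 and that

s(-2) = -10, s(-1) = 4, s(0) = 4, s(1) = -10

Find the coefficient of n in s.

-7

First differences: 14, 0, -14. Second differences: -14, -14.
Level-2 differences are constant, so s has degree 2.
Fitting a degree-2 polynomial gives s(n) = -7n² - 7n + 4.
The coefficient of n is -7.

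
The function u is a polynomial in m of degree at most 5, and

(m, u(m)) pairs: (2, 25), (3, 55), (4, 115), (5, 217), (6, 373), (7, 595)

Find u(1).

13

First differences: 30, 60, 102, 156, 222. Second differences: 30, 42, 54, 66. Third differences: 12, 12, 12.
Level-3 differences are constant, so u has degree 3.
Fitting a degree-3 polynomial gives u(m) = 2m³ - 3m² + 7m + 7.
Then u(1) = 13.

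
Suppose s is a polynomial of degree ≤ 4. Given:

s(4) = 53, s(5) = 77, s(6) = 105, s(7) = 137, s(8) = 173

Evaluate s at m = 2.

First differences: 24, 28, 32, 36. Second differences: 4, 4, 4.
Level-2 differences are constant, so s has degree 2.
Fitting a degree-2 polynomial gives s(m) = 2m² + 6m - 3.
Then s(2) = 17.

17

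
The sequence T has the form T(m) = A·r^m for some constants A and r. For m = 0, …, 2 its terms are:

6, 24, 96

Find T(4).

Consecutive ratio: 24/6 = 4, and 96/24 = 4, so r = 4.
Then A·4^0 = 6 gives A = 6, and T(m) = 6·4^m.
T(4) = 6·4^4 = 1536.

1536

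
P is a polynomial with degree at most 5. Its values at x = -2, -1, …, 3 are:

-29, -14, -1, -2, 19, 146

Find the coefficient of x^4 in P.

2

First differences: 15, 13, -1, 21, 127. Second differences: -2, -14, 22, 106. Third differences: -12, 36, 84. Fourth differences: 48, 48.
Level-4 differences are constant, so P has degree 4.
Fitting a degree-4 polynomial gives P(x) = 2x^4 + 2x³ - 9x² + 4x - 1.
The coefficient of x^4 is 2.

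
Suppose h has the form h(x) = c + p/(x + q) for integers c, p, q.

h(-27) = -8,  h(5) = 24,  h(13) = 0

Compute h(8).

6

(h(x) − c)(x + q) = p for each data point; the three points give a linear system in c and q, then p follows.
Solving: c = -6, q = -3, p = 60, so h(x) = -6 + 60/(x − 3).
Then h(8) = -6 + 60/5 = 6.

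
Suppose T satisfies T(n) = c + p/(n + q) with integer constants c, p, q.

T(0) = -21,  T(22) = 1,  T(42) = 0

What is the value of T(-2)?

-11

(T(n) − c)(n + q) = p for each data point; the three points give a linear system in c and q, then p follows.
Solving: c = -1, q = -2, p = 40, so T(n) = -1 + 40/(n − 2).
Then T(-2) = -1 + 40/(-4) = -11.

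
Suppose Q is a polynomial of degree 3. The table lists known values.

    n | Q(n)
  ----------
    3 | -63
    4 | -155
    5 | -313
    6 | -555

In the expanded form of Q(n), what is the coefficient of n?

Write Q(n) = an³ + bn² + cn + d; the 4 given values yield a linear system in the 4 coefficients.
Solving, Q(n) = -3n³ + 3n² - 2n - 3.
The coefficient of n is -2.

-2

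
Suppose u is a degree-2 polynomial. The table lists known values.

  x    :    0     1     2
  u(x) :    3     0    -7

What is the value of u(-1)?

2

Write u(x) = ax² + bx + c; the 3 given values yield a linear system in the 3 coefficients.
Solving, u(x) = -2x² - x + 3.
Then u(-1) = 2.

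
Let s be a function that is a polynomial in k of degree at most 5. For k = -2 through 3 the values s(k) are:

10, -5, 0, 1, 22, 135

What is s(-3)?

117

Write s(k) = ak^5 + bk^4 + ck³ + dk² + ek + p; the 6 given values yield a linear system in the 6 coefficients.
Solving, the leading coefficient vanishes, and s(k) = 2k^4 - 4k² + 3k.
Then s(-3) = 117.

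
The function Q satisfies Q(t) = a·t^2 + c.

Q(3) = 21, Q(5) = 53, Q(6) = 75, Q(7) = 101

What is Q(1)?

5

From Q(3) = 21 and Q(5) = 53: 9a + c = 21 and 25a + c = 53.
Subtracting: 16a = 32, so a = 2; then c = 21 − 2·9 = 3.
So Q(t) = 2t² + 3, and Q(1) = 5.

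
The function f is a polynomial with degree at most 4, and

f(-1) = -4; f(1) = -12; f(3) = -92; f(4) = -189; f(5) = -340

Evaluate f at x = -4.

Write f(x) = ax^4 + bx³ + cx² + dx + e; the 5 given values yield a linear system in the 5 coefficients.
Solving, the leading coefficient vanishes, and f(x) = -2x³ - 3x² - 2x - 5.
Then f(-4) = 83.

83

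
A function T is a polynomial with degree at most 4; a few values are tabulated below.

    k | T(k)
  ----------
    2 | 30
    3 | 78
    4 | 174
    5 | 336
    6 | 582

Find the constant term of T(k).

Write T(k) = ak^4 + bk³ + ck² + dk + e; the 5 given values yield a linear system in the 5 coefficients.
Solving, the leading coefficient vanishes, and T(k) = 3k³ - 3k² + 6k + 6.
The constant term is T(0) = 6.

6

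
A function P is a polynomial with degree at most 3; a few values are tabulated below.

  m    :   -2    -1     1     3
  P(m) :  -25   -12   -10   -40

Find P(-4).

Write P(m) = am³ + bm² + cm + d; the 4 given values yield a linear system in the 4 coefficients.
Solving, the leading coefficient vanishes, and P(m) = -4m² + m - 7.
Then P(-4) = -75.

-75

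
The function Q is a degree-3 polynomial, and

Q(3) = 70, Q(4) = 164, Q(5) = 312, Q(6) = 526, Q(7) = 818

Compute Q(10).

2282

First differences: 94, 148, 214, 292. Second differences: 54, 66, 78. Third differences: 12, 12.
Level-3 differences are constant, so Q has degree 3.
Fitting a degree-3 polynomial gives Q(k) = 2k³ + 3k² - k - 8.
Then Q(10) = 2282.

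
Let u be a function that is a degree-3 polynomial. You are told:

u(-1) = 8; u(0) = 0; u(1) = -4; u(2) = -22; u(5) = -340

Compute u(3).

-72

Write u(n) = an³ + bn² + cn + d; the 5 given values yield a linear system in the 4 coefficients.
Solving, u(n) = -3n³ + 2n² - 3n.
Then u(3) = -72.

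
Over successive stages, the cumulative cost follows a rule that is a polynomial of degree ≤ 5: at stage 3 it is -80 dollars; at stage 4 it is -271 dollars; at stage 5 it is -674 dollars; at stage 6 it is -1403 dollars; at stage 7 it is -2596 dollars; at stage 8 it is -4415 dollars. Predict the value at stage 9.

Write the value at m as f(m).
First differences: -191, -403, -729, -1193, -1819. Second differences: -212, -326, -464, -626. Third differences: -114, -138, -162. Fourth differences: -24, -24.
Level-4 differences are constant, so f has degree 4.
Fitting a degree-4 polynomial gives f(m) = -m^4 - m³ + 3m² + 1.
Then f(9) = -7046.

-7046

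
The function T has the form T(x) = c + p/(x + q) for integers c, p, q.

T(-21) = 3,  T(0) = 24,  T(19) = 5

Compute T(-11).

(T(x) − c)(x + q) = p for each data point; the three points give a linear system in c and q, then p follows.
Solving: c = 4, q = 1, p = 20, so T(x) = 4 + 20/(x + 1).
Then T(-11) = 4 + 20/(-10) = 2.

2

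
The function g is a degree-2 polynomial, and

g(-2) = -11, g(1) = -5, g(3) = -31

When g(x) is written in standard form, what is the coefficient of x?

-1

Write g(x) = ax² + bx + c; the 3 given values yield a linear system in the 3 coefficients.
Solving, g(x) = -3x² - x - 1.
The coefficient of x is -1.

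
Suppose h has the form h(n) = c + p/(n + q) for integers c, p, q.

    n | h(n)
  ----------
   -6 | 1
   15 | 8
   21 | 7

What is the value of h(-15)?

3

(h(n) − c)(n + q) = p for each data point; the three points give a linear system in c and q, then p follows.
Solving: c = 5, q = -3, p = 36, so h(n) = 5 + 36/(n − 3).
Then h(-15) = 5 + 36/(-18) = 3.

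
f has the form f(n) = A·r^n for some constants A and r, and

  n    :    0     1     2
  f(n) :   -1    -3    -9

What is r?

Consecutive ratio: -3/(-1) = 3, and -9/(-3) = 3, so r = 3.
Then A·3^0 = -1 gives A = -1, and f(n) = -1·3^n.

3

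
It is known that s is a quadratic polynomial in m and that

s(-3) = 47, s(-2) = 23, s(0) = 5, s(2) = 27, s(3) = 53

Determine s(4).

89

Write s(m) = am² + bm + c; the 5 given values yield a linear system in the 3 coefficients.
Solving, s(m) = 5m² + m + 5.
Then s(4) = 89.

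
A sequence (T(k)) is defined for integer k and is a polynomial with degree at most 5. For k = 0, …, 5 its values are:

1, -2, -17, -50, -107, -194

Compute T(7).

First differences: -3, -15, -33, -57, -87. Second differences: -12, -18, -24, -30. Third differences: -6, -6, -6.
Level-3 differences are constant, so T has degree 3.
Fitting a degree-3 polynomial gives T(k) = -k³ - 3k² + k + 1.
Then T(7) = -482.

-482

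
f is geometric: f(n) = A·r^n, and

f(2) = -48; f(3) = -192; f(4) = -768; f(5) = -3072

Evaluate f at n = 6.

-12288

Consecutive ratio: -192/(-48) = 4, and -768/(-192) = 4, so r = 4.
Then A·4^2 = -48 gives A = -3, and f(n) = -3·4^n.
f(6) = -3·4^6 = -12288.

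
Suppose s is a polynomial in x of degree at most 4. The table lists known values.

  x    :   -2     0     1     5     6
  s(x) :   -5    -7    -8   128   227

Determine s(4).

Write s(x) = ax^4 + bx³ + cx² + dx + e; the 5 given values yield a linear system in the 5 coefficients.
Solving, the leading coefficient vanishes, and s(x) = x³ + x² - 3x - 7.
Then s(4) = 61.

61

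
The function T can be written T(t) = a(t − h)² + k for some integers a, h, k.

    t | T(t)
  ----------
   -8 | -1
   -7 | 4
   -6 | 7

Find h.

First differences 5, 3; second difference -2 = 2a, so a = -1.
Expanding, the t-coefficient is −2ah = 2h; matching it to the data gives h = -5, and then k = 8.
So T(t) = -1(t + 5)² + 8.
Hence h = -5.

-5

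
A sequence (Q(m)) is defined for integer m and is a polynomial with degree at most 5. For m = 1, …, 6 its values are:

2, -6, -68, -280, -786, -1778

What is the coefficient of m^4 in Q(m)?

Write Q(m) = am^5 + bm^4 + cm³ + dm² + em + p; the 6 given values yield a linear system in the 6 coefficients.
Solving, the leading coefficient vanishes, and Q(m) = -2m^4 + 4m³ - m² - 3m + 4.
The coefficient of m^4 is -2.

-2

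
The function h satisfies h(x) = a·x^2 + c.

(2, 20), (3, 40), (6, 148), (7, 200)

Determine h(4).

68

From h(2) = 20 and h(3) = 40: 4a + c = 20 and 9a + c = 40.
Subtracting: 5a = 20, so a = 4; then c = 20 − 4·4 = 4.
So h(x) = 4x² + 4, and h(4) = 68.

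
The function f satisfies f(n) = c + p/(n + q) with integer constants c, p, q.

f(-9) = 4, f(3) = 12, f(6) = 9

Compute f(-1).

-12

(f(n) − c)(n + q) = p for each data point; the three points give a linear system in c and q, then p follows.
Solving: c = 6, q = 0, p = 18, so f(n) = 6 + 18/(n + 0).
Then f(-1) = 6 + 18/(-1) = -12.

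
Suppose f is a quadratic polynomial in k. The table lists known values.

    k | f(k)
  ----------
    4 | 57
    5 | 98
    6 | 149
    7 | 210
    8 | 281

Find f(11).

Write f(k) = ak² + bk + c; the 5 given values yield a linear system in the 3 coefficients.
Solving, f(k) = 5k² - 4k - 7.
Then f(11) = 554.

554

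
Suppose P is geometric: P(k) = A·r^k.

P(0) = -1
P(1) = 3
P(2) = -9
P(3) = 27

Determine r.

-3

Consecutive ratio: 3/(-1) = -3, and -9/3 = -3, so r = -3.
Then A·(-3)^0 = -1 gives A = -1, and P(k) = -1·(-3)^k.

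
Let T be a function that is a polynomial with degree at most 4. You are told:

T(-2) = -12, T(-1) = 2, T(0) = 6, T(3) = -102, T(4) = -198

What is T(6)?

Write T(x) = ax^4 + bx³ + cx² + dx + e; the 5 given values yield a linear system in the 5 coefficients.
Solving, the leading coefficient vanishes, and T(x) = -x³ - 8x² - 3x + 6.
Then T(6) = -516.

-516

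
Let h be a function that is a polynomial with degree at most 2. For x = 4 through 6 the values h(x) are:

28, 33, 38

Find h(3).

Write h(x) = ax² + bx + c; the 3 given values yield a linear system in the 3 coefficients.
Solving, the leading coefficient vanishes, and h(x) = 5x + 8.
Then h(3) = 23.

23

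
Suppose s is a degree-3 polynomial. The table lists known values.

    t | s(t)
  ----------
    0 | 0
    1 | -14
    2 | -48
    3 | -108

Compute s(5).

Write s(t) = at³ + bt² + ct + d; the 4 given values yield a linear system in the 4 coefficients.
Solving, s(t) = -t³ - 7t² - 6t.
Then s(5) = -330.

-330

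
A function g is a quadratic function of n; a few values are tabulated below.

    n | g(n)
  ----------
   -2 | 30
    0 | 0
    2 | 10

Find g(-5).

150

Write g(n) = an² + bn + c; the 3 given values yield a linear system in the 3 coefficients.
Solving, g(n) = 5n² - 5n.
Then g(-5) = 150.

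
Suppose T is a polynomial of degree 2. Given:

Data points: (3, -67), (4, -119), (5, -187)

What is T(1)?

Write T(x) = ax² + bx + c; the 3 given values yield a linear system in the 3 coefficients.
Solving, T(x) = -8x² + 4x - 7.
Then T(1) = -11.

-11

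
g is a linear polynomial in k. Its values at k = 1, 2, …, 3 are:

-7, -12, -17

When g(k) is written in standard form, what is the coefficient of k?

First differences: -5, -5.
Level-1 differences are constant, so g has degree 1.
Fitting a degree-1 polynomial gives g(k) = -5k - 2.
The coefficient of k is -5.

-5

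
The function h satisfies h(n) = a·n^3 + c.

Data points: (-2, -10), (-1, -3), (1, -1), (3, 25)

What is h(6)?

From h(-2) = -10 and h(-1) = -3: -8a + c = -10 and -1a + c = -3.
Subtracting: 7a = 7, so a = 1; then c = -10 − 1·(-8) = -2.
So h(n) = 1n³ − 2, and h(6) = 214.

214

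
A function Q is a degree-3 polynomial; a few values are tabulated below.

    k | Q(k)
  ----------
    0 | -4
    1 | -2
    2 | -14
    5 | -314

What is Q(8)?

-1388

Write Q(k) = ak³ + bk² + ck + d; the 4 given values yield a linear system in the 4 coefficients.
Solving, Q(k) = -3k³ + 2k² + 3k - 4.
Then Q(8) = -1388.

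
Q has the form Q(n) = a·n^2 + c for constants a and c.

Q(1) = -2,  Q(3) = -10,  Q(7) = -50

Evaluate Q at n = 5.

-26

From Q(1) = -2 and Q(3) = -10: 1a + c = -2 and 9a + c = -10.
Subtracting: 8a = -8, so a = -1; then c = -2 − (-1)·1 = -1.
So Q(n) = -1n² − 1, and Q(5) = -26.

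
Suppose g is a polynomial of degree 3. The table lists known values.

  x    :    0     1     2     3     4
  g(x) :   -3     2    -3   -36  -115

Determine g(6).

Write g(x) = ax³ + bx² + cx + d; the 5 given values yield a linear system in the 4 coefficients.
Solving, g(x) = -3x³ + 4x² + 4x - 3.
Then g(6) = -483.

-483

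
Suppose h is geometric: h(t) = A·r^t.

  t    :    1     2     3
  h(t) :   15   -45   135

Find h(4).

Consecutive ratio: -45/15 = -3, and 135/(-45) = -3, so r = -3.
Then A·(-3)^1 = 15 gives A = -5, and h(t) = -5·(-3)^t.
h(4) = -5·(-3)^4 = -405.

-405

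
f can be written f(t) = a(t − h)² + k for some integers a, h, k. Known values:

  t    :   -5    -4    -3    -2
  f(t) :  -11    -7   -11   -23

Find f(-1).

First differences 4, -4, -12; second difference -8 = 2a, so a = -4.
Expanding, the t-coefficient is −2ah = 8h; matching it to the data gives h = -4, and then k = -7.
So f(t) = -4(t + 4)² − 7.
f(-1) = -4·3² − 7 = -43.

-43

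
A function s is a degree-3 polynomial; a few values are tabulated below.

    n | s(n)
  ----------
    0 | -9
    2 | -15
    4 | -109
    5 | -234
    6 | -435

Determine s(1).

-10

Write s(n) = an³ + bn² + cn + d; the 5 given values yield a linear system in the 4 coefficients.
Solving, s(n) = -3n³ + 7n² - 5n - 9.
Then s(1) = -10.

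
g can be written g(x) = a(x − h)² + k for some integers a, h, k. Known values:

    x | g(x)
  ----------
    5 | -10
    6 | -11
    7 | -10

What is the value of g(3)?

First differences -1, 1; second difference 2 = 2a, so a = 1.
Expanding, the x-coefficient is −2ah = -2h; matching it to the data gives h = 6, and then k = -11.
So g(x) = 1(x − 6)² − 11.
g(3) = 1·(-3)² − 11 = -2.

-2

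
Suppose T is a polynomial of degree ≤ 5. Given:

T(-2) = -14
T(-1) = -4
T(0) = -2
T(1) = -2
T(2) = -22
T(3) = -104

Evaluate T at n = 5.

-742

Write T(n) = an^5 + bn^4 + cn³ + dn² + en + p; the 6 given values yield a linear system in the 6 coefficients.
Solving, the leading coefficient vanishes, and T(n) = -n^4 - n³ + 2n - 2.
Then T(5) = -742.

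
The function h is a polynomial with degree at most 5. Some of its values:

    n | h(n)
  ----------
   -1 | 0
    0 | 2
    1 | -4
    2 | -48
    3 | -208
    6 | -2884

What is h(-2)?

-28

Write h(n) = an^5 + bn^4 + cn³ + dn² + en + p; the 6 given values yield a linear system in the 6 coefficients.
Solving, the leading coefficient vanishes, and h(n) = -2n^4 - n³ - 2n² - n + 2.
Then h(-2) = -28.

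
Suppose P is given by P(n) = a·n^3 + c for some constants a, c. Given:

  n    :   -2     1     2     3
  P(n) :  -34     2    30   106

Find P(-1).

-6

From P(-2) = -34 and P(1) = 2: -8a + c = -34 and 1a + c = 2.
Subtracting: 9a = 36, so a = 4; then c = -34 − 4·(-8) = -2.
So P(n) = 4n³ − 2, and P(-1) = -6.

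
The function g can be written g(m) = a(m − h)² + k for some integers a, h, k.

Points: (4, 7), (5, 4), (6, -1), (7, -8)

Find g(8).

First differences -3, -5, -7; second difference -2 = 2a, so a = -1.
Expanding, the m-coefficient is −2ah = 2h; matching it to the data gives h = 3, and then k = 8.
So g(m) = -1(m − 3)² + 8.
g(8) = -1·5² + 8 = -17.

-17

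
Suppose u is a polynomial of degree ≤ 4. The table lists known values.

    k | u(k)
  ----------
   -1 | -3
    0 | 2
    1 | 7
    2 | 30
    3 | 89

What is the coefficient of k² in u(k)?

0

Write u(k) = ak^4 + bk³ + ck² + dk + e; the 5 given values yield a linear system in the 5 coefficients.
Solving, the leading coefficient vanishes, and u(k) = 3k³ + 2k + 2.
The coefficient of k² is 0.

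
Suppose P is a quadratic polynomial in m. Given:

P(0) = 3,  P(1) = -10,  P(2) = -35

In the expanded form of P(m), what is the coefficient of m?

-7

Write P(m) = am² + bm + c; the 3 given values yield a linear system in the 3 coefficients.
Solving, P(m) = -6m² - 7m + 3.
The coefficient of m is -7.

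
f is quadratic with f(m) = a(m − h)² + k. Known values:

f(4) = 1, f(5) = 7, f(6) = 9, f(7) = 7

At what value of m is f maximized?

6

First differences 6, 2, -2; second difference -4 = 2a, so a = -2.
Expanding, the m-coefficient is −2ah = 4h; matching it to the data gives h = 6, and then k = 9.
So f(m) = -2(m − 6)² + 9.
Hence h = 6.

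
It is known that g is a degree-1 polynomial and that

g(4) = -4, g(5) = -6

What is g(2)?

0

Write g(k) = ak + b; the 2 given values yield a linear system in the 2 coefficients.
Solving, g(k) = -2k + 4.
Then g(2) = 0.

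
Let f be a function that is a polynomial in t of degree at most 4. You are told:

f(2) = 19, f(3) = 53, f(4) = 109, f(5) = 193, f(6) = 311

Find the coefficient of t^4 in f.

Write f(t) = at^4 + bt³ + ct² + dt + e; the 5 given values yield a linear system in the 5 coefficients.
Solving, the leading coefficient vanishes, and f(t) = t³ + 2t² + 5t - 7.
The coefficient of t^4 is 0.

0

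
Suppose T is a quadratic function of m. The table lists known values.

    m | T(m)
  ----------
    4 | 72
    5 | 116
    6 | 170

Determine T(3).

Write T(m) = am² + bm + c; the 3 given values yield a linear system in the 3 coefficients.
Solving, T(m) = 5m² - m - 4.
Then T(3) = 38.

38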